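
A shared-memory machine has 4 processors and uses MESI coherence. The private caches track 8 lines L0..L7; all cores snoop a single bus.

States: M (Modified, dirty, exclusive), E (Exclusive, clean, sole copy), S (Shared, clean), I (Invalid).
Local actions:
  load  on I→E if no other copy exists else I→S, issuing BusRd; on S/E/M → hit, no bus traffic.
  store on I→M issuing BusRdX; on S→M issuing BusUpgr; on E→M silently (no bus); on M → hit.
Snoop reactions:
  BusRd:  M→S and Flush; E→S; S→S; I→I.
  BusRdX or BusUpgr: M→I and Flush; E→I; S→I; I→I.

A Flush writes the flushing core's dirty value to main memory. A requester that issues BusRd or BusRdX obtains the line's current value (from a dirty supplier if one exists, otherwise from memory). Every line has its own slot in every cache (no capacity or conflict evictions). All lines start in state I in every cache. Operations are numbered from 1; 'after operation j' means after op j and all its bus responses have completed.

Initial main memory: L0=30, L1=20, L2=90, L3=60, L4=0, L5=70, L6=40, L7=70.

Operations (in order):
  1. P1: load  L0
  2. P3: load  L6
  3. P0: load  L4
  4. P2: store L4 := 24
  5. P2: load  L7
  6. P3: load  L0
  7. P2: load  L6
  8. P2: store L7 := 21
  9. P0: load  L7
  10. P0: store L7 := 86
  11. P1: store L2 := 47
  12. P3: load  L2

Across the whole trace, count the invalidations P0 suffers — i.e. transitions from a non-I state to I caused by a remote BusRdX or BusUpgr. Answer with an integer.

invalidations = 1

1. P1: load  L0  bus=[BusRd]  L0: P0=I P1=E P2=I P3=I  mem[L0]=30
2. P3: load  L6  bus=[BusRd]  L6: P0=I P1=I P2=I P3=E  mem[L6]=40
3. P0: load  L4  bus=[BusRd]  L4: P0=E P1=I P2=I P3=I  mem[L4]=0
4. P2: store L4 := 24  bus=[BusRdX]  L4: P0=I P1=I P2=M P3=I  mem[L4]=0
5. P2: load  L7  bus=[BusRd]  L7: P0=I P1=I P2=E P3=I  mem[L7]=70
6. P3: load  L0  bus=[BusRd]  L0: P0=I P1=S P2=I P3=S  mem[L0]=30
7. P2: load  L6  bus=[BusRd]  L6: P0=I P1=I P2=S P3=S  mem[L6]=40
8. P2: store L7 := 21  bus=[-]  L7: P0=I P1=I P2=M P3=I  mem[L7]=70
9. P0: load  L7  bus=[BusRd,Flush]  L7: P0=S P1=I P2=S P3=I  mem[L7]=21
10. P0: store L7 := 86  bus=[BusUpgr]  L7: P0=M P1=I P2=I P3=I  mem[L7]=21
11. P1: store L2 := 47  bus=[BusRdX]  L2: P0=I P1=M P2=I P3=I  mem[L2]=90
12. P3: load  L2  bus=[BusRd,Flush]  L2: P0=I P1=S P2=I P3=S  mem[L2]=47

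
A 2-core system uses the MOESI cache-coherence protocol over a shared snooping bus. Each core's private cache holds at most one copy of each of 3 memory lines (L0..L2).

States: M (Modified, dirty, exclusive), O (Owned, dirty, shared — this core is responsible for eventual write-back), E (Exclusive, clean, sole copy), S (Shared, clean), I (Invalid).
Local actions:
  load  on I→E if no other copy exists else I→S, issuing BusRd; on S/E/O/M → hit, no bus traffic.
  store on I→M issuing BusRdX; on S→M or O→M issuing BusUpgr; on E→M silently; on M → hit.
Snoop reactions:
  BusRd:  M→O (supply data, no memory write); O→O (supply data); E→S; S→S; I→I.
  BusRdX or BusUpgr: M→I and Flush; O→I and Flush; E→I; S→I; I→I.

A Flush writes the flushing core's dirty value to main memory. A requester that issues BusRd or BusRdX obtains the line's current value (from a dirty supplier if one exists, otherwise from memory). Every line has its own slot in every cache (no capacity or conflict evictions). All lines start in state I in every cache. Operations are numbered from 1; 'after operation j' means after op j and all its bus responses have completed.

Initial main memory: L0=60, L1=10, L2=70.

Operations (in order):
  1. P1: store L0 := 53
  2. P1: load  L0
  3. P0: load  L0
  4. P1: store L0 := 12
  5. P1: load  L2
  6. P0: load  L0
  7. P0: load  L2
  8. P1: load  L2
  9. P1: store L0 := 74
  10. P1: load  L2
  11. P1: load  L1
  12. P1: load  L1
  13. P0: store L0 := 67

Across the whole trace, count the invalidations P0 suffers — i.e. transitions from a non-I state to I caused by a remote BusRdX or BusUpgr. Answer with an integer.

invalidations = 2

1. P1: store L0 := 53  bus=[BusRdX]  L0: P0=I P1=M  mem[L0]=60
2. P1: load  L0  bus=[-]  L0: P0=I P1=M  mem[L0]=60
3. P0: load  L0  bus=[BusRd]  L0: P0=S P1=O  mem[L0]=60
4. P1: store L0 := 12  bus=[BusUpgr]  L0: P0=I P1=M  mem[L0]=60
5. P1: load  L2  bus=[BusRd]  L2: P0=I P1=E  mem[L2]=70
6. P0: load  L0  bus=[BusRd]  L0: P0=S P1=O  mem[L0]=60
7. P0: load  L2  bus=[BusRd]  L2: P0=S P1=S  mem[L2]=70
8. P1: load  L2  bus=[-]  L2: P0=S P1=S  mem[L2]=70
9. P1: store L0 := 74  bus=[BusUpgr]  L0: P0=I P1=M  mem[L0]=60
10. P1: load  L2  bus=[-]  L2: P0=S P1=S  mem[L2]=70
11. P1: load  L1  bus=[BusRd]  L1: P0=I P1=E  mem[L1]=10
12. P1: load  L1  bus=[-]  L1: P0=I P1=E  mem[L1]=10
13. P0: store L0 := 67  bus=[BusRdX,Flush]  L0: P0=M P1=I  mem[L0]=74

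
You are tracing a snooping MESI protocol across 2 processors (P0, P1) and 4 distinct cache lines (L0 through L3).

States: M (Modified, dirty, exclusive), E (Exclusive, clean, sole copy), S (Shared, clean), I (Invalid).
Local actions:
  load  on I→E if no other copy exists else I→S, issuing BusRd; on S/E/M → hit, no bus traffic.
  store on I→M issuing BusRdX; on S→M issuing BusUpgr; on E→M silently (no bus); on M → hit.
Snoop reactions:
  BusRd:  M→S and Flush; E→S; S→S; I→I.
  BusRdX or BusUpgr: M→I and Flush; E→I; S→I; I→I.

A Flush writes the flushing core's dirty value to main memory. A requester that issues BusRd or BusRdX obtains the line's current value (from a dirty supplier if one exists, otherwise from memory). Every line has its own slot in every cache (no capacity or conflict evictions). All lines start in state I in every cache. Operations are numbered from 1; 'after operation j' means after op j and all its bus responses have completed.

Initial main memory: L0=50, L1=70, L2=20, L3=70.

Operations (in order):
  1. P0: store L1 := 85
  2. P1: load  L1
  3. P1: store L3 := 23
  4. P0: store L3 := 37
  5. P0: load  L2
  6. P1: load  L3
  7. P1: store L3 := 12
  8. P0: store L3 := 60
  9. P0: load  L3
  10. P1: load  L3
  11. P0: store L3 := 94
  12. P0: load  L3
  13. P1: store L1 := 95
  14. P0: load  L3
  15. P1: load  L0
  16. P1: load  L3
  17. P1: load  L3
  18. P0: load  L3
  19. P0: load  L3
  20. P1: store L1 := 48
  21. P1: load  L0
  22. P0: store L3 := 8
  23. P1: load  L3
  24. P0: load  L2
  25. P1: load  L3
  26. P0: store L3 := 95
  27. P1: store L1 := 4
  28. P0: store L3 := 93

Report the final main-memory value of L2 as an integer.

[1] P0: store L1 := 85 | P0:M(85), P1:I | bus: BusRdX
[2] P1: load  L1 | P0:S(85), P1:S(85) | bus: BusRd,Flush
[3] P1: store L3 := 23 | P0:I, P1:M(23) | bus: BusRdX
[4] P0: store L3 := 37 | P0:M(37), P1:I | bus: BusRdX,Flush
[5] P0: load  L2 | P0:E(20), P1:I | bus: BusRd
[6] P1: load  L3 | P0:S(37), P1:S(37) | bus: BusRd,Flush
[7] P1: store L3 := 12 | P0:I, P1:M(12) | bus: BusUpgr
[8] P0: store L3 := 60 | P0:M(60), P1:I | bus: BusRdX,Flush
[9] P0: load  L3 | P0:M(60), P1:I | bus: none
[10] P1: load  L3 | P0:S(60), P1:S(60) | bus: BusRd,Flush
[11] P0: store L3 := 94 | P0:M(94), P1:I | bus: BusUpgr
[12] P0: load  L3 | P0:M(94), P1:I | bus: none
[13] P1: store L1 := 95 | P0:I, P1:M(95) | bus: BusUpgr
[14] P0: load  L3 | P0:M(94), P1:I | bus: none
[15] P1: load  L0 | P0:I, P1:E(50) | bus: BusRd
[16] P1: load  L3 | P0:S(94), P1:S(94) | bus: BusRd,Flush
[17] P1: load  L3 | P0:S(94), P1:S(94) | bus: none
[18] P0: load  L3 | P0:S(94), P1:S(94) | bus: none
[19] P0: load  L3 | P0:S(94), P1:S(94) | bus: none
[20] P1: store L1 := 48 | P0:I, P1:M(48) | bus: none
[21] P1: load  L0 | P0:I, P1:E(50) | bus: none
[22] P0: store L3 := 8 | P0:M(8), P1:I | bus: BusUpgr
[23] P1: load  L3 | P0:S(8), P1:S(8) | bus: BusRd,Flush
[24] P0: load  L2 | P0:E(20), P1:I | bus: none
[25] P1: load  L3 | P0:S(8), P1:S(8) | bus: none
[26] P0: store L3 := 95 | P0:M(95), P1:I | bus: BusUpgr
[27] P1: store L1 := 4 | P0:I, P1:M(4) | bus: none
[28] P0: store L3 := 93 | P0:M(93), P1:I | bus: none

memory[L2] = 20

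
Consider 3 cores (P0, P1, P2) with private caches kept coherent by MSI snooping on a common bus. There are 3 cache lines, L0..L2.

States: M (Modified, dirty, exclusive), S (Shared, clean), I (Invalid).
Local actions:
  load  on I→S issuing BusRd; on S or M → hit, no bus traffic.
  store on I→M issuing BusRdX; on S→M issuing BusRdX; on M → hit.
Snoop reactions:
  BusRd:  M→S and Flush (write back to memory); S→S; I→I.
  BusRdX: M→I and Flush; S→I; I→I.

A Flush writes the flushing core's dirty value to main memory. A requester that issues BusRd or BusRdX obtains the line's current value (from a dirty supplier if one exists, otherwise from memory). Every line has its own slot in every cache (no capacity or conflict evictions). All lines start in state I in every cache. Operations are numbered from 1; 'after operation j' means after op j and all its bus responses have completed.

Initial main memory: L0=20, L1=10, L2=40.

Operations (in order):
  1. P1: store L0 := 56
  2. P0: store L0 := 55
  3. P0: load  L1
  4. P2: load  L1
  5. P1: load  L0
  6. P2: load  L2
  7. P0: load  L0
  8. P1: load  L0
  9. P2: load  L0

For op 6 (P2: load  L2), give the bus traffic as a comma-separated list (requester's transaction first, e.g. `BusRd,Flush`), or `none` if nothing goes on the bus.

bus = BusRd

1. P1: store L0 := 56  bus=[BusRdX]  L0: P0=I P1=M P2=I  mem[L0]=20
2. P0: store L0 := 55  bus=[BusRdX,Flush]  L0: P0=M P1=I P2=I  mem[L0]=56
3. P0: load  L1  bus=[BusRd]  L1: P0=S P1=I P2=I  mem[L1]=10
4. P2: load  L1  bus=[BusRd]  L1: P0=S P1=I P2=S  mem[L1]=10
5. P1: load  L0  bus=[BusRd,Flush]  L0: P0=S P1=S P2=I  mem[L0]=55
6. P2: load  L2  bus=[BusRd]  L2: P0=I P1=I P2=S  mem[L2]=40
7. P0: load  L0  bus=[-]  L0: P0=S P1=S P2=I  mem[L0]=55
8. P1: load  L0  bus=[-]  L0: P0=S P1=S P2=I  mem[L0]=55
9. P2: load  L0  bus=[BusRd]  L0: P0=S P1=S P2=S  mem[L0]=55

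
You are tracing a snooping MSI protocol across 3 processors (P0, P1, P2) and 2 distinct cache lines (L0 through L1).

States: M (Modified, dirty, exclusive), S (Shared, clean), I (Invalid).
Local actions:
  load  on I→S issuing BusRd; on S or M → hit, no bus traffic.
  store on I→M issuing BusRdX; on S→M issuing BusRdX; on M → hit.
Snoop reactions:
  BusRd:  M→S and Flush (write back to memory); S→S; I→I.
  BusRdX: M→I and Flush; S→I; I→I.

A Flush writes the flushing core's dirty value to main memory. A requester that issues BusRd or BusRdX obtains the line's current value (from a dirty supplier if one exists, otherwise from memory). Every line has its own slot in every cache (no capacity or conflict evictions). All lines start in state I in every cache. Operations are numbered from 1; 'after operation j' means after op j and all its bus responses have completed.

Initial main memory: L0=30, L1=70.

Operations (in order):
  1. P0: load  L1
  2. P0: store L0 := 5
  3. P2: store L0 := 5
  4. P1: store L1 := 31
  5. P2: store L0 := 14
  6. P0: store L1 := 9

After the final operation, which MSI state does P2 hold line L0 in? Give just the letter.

1. P0: load  L1  bus=[BusRd]  L1: P0=S P1=I P2=I  mem[L1]=70
2. P0: store L0 := 5  bus=[BusRdX]  L0: P0=M P1=I P2=I  mem[L0]=30
3. P2: store L0 := 5  bus=[BusRdX,Flush]  L0: P0=I P1=I P2=M  mem[L0]=5
4. P1: store L1 := 31  bus=[BusRdX]  L1: P0=I P1=M P2=I  mem[L1]=70
5. P2: store L0 := 14  bus=[-]  L0: P0=I P1=I P2=M  mem[L0]=5
6. P0: store L1 := 9  bus=[BusRdX,Flush]  L1: P0=M P1=I P2=I  mem[L1]=31

state = M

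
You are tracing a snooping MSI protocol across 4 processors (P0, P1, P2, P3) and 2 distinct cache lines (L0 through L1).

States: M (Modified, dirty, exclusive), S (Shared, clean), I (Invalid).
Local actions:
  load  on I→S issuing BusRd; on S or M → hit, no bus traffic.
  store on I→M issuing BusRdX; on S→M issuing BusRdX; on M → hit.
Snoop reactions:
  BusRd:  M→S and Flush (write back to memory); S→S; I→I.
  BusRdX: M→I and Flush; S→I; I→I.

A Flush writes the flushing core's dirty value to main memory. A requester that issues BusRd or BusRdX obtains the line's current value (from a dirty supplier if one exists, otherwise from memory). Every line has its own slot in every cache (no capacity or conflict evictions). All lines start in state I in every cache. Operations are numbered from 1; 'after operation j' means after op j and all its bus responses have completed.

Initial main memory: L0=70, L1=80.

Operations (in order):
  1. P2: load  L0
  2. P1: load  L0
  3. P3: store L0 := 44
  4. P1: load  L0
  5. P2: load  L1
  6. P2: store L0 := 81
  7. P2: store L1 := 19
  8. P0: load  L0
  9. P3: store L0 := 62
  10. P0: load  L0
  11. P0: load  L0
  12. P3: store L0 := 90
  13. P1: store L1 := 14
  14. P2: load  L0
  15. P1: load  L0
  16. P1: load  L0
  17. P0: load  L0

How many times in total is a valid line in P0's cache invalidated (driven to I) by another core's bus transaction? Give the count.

invalidations = 2

[1] P2: load  L0 | P0:I, P1:I, P2:S(70), P3:I | bus: BusRd
[2] P1: load  L0 | P0:I, P1:S(70), P2:S(70), P3:I | bus: BusRd
[3] P3: store L0 := 44 | P0:I, P1:I, P2:I, P3:M(44) | bus: BusRdX
[4] P1: load  L0 | P0:I, P1:S(44), P2:I, P3:S(44) | bus: BusRd,Flush
[5] P2: load  L1 | P0:I, P1:I, P2:S(80), P3:I | bus: BusRd
[6] P2: store L0 := 81 | P0:I, P1:I, P2:M(81), P3:I | bus: BusRdX
[7] P2: store L1 := 19 | P0:I, P1:I, P2:M(19), P3:I | bus: BusRdX
[8] P0: load  L0 | P0:S(81), P1:I, P2:S(81), P3:I | bus: BusRd,Flush
[9] P3: store L0 := 62 | P0:I, P1:I, P2:I, P3:M(62) | bus: BusRdX
[10] P0: load  L0 | P0:S(62), P1:I, P2:I, P3:S(62) | bus: BusRd,Flush
[11] P0: load  L0 | P0:S(62), P1:I, P2:I, P3:S(62) | bus: none
[12] P3: store L0 := 90 | P0:I, P1:I, P2:I, P3:M(90) | bus: BusRdX
[13] P1: store L1 := 14 | P0:I, P1:M(14), P2:I, P3:I | bus: BusRdX,Flush
[14] P2: load  L0 | P0:I, P1:I, P2:S(90), P3:S(90) | bus: BusRd,Flush
[15] P1: load  L0 | P0:I, P1:S(90), P2:S(90), P3:S(90) | bus: BusRd
[16] P1: load  L0 | P0:I, P1:S(90), P2:S(90), P3:S(90) | bus: none
[17] P0: load  L0 | P0:S(90), P1:S(90), P2:S(90), P3:S(90) | bus: BusRd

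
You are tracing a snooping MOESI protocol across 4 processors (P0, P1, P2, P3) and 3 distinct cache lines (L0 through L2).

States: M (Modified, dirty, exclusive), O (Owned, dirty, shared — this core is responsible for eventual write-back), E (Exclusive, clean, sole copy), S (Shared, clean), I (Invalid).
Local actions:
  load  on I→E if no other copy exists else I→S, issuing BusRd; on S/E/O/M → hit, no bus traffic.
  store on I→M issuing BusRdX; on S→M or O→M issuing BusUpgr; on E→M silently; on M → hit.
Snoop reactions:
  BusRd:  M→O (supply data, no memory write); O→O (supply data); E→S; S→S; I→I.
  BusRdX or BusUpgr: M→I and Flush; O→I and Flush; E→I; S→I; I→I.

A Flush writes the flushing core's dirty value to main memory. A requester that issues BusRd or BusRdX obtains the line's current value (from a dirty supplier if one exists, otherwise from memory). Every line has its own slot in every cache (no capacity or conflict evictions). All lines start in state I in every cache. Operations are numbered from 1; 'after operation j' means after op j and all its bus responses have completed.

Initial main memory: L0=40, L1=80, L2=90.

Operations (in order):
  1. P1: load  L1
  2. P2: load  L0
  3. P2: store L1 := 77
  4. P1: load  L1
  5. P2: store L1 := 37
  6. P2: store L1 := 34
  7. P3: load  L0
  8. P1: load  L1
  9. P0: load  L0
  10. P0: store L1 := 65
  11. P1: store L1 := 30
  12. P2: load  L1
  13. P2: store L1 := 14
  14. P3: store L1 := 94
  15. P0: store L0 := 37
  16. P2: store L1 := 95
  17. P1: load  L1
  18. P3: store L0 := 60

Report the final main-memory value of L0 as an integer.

memory[L0] = 37

step 1: P1: load  L1  ⟶  IEII  (L1)  txn=BusRd  M[L1]=80
step 2: P2: load  L0  ⟶  IIEI  (L0)  txn=BusRd  M[L0]=40
step 3: P2: store L1 := 77  ⟶  IIMI  (L1)  txn=BusRdX  M[L1]=80
step 4: P1: load  L1  ⟶  ISOI  (L1)  txn=BusRd  M[L1]=80
step 5: P2: store L1 := 37  ⟶  IIMI  (L1)  txn=BusUpgr  M[L1]=80
step 6: P2: store L1 := 34  ⟶  IIMI  (L1)  txn=∅  M[L1]=80
step 7: P3: load  L0  ⟶  IISS  (L0)  txn=BusRd  M[L0]=40
step 8: P1: load  L1  ⟶  ISOI  (L1)  txn=BusRd  M[L1]=80
step 9: P0: load  L0  ⟶  SISS  (L0)  txn=BusRd  M[L0]=40
step 10: P0: store L1 := 65  ⟶  MIII  (L1)  txn=BusRdX+Flush  M[L1]=34
step 11: P1: store L1 := 30  ⟶  IMII  (L1)  txn=BusRdX+Flush  M[L1]=65
step 12: P2: load  L1  ⟶  IOSI  (L1)  txn=BusRd  M[L1]=65
step 13: P2: store L1 := 14  ⟶  IIMI  (L1)  txn=BusUpgr+Flush  M[L1]=30
step 14: P3: store L1 := 94  ⟶  IIIM  (L1)  txn=BusRdX+Flush  M[L1]=14
step 15: P0: store L0 := 37  ⟶  MIII  (L0)  txn=BusUpgr  M[L0]=40
step 16: P2: store L1 := 95  ⟶  IIMI  (L1)  txn=BusRdX+Flush  M[L1]=94
step 17: P1: load  L1  ⟶  ISOI  (L1)  txn=BusRd  M[L1]=94
step 18: P3: store L0 := 60  ⟶  IIIM  (L0)  txn=BusRdX+Flush  M[L0]=37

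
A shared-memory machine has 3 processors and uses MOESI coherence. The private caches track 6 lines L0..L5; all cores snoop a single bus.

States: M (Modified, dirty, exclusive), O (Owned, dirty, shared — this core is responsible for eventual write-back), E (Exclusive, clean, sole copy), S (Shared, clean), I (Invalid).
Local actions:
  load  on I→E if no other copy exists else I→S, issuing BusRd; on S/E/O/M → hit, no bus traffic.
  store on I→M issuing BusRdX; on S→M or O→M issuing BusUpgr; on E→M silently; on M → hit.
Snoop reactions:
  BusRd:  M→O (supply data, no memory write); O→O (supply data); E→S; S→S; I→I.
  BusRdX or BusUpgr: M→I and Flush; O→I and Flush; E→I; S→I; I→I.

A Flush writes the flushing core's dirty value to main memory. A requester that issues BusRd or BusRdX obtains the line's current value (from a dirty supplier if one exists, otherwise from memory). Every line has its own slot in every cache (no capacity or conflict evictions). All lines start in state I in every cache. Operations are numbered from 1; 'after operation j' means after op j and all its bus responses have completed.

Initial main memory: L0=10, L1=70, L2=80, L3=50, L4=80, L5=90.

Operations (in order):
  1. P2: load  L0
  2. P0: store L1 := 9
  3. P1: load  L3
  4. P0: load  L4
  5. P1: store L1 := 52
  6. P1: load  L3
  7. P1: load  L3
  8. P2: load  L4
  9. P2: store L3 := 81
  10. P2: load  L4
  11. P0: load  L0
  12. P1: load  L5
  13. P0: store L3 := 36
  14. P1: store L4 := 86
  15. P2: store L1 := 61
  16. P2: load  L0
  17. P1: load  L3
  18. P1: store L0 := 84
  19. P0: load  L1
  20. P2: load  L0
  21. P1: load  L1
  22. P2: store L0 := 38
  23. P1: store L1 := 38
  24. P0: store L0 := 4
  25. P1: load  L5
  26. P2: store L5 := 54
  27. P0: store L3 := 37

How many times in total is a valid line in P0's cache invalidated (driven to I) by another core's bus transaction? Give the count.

[1] P2: load  L0 | P0:I, P1:I, P2:E(10) | bus: BusRd
[2] P0: store L1 := 9 | P0:M(9), P1:I, P2:I | bus: BusRdX
[3] P1: load  L3 | P0:I, P1:E(50), P2:I | bus: BusRd
[4] P0: load  L4 | P0:E(80), P1:I, P2:I | bus: BusRd
[5] P1: store L1 := 52 | P0:I, P1:M(52), P2:I | bus: BusRdX,Flush
[6] P1: load  L3 | P0:I, P1:E(50), P2:I | bus: none
[7] P1: load  L3 | P0:I, P1:E(50), P2:I | bus: none
[8] P2: load  L4 | P0:S(80), P1:I, P2:S(80) | bus: BusRd
[9] P2: store L3 := 81 | P0:I, P1:I, P2:M(81) | bus: BusRdX
[10] P2: load  L4 | P0:S(80), P1:I, P2:S(80) | bus: none
[11] P0: load  L0 | P0:S(10), P1:I, P2:S(10) | bus: BusRd
[12] P1: load  L5 | P0:I, P1:E(90), P2:I | bus: BusRd
[13] P0: store L3 := 36 | P0:M(36), P1:I, P2:I | bus: BusRdX,Flush
[14] P1: store L4 := 86 | P0:I, P1:M(86), P2:I | bus: BusRdX
[15] P2: store L1 := 61 | P0:I, P1:I, P2:M(61) | bus: BusRdX,Flush
[16] P2: load  L0 | P0:S(10), P1:I, P2:S(10) | bus: none
[17] P1: load  L3 | P0:O(36), P1:S(36), P2:I | bus: BusRd
[18] P1: store L0 := 84 | P0:I, P1:M(84), P2:I | bus: BusRdX
[19] P0: load  L1 | P0:S(61), P1:I, P2:O(61) | bus: BusRd
[20] P2: load  L0 | P0:I, P1:O(84), P2:S(84) | bus: BusRd
[21] P1: load  L1 | P0:S(61), P1:S(61), P2:O(61) | bus: BusRd
[22] P2: store L0 := 38 | P0:I, P1:I, P2:M(38) | bus: BusUpgr,Flush
[23] P1: store L1 := 38 | P0:I, P1:M(38), P2:I | bus: BusUpgr,Flush
[24] P0: store L0 := 4 | P0:M(4), P1:I, P2:I | bus: BusRdX,Flush
[25] P1: load  L5 | P0:I, P1:E(90), P2:I | bus: none
[26] P2: store L5 := 54 | P0:I, P1:I, P2:M(54) | bus: BusRdX
[27] P0: store L3 := 37 | P0:M(37), P1:I, P2:I | bus: BusUpgr

invalidations = 4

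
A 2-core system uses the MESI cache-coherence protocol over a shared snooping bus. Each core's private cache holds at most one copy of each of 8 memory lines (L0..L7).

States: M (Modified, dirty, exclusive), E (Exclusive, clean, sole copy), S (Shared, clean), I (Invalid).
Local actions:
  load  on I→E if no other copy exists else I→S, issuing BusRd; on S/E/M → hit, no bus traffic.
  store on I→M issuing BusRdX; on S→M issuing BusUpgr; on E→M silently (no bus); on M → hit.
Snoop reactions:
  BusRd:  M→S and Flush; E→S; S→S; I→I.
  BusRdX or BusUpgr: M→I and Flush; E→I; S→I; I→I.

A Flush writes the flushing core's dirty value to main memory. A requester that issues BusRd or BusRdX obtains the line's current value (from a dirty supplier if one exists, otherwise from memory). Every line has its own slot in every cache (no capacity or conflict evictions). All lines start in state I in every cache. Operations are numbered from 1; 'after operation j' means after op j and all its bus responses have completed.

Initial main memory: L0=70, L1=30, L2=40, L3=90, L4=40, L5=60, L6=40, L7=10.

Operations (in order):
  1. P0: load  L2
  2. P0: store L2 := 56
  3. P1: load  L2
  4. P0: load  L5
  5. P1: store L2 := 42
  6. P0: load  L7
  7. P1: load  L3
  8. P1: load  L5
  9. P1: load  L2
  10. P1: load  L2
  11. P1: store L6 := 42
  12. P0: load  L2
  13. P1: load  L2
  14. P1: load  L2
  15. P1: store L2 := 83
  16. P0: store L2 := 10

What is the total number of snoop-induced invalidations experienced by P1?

  op1 P0: load  L2 → E/I on L2; bus BusRd; mem=40
  op2 P0: store L2 := 56 → M/I on L2; bus (none); mem=40
  op3 P1: load  L2 → S/S on L2; bus BusRd Flush; mem=56
  op4 P0: load  L5 → E/I on L5; bus BusRd; mem=60
  op5 P1: store L2 := 42 → I/M on L2; bus BusUpgr; mem=56
  op6 P0: load  L7 → E/I on L7; bus BusRd; mem=10
  op7 P1: load  L3 → I/E on L3; bus BusRd; mem=90
  op8 P1: load  L5 → S/S on L5; bus BusRd; mem=60
  op9 P1: load  L2 → I/M on L2; bus (none); mem=56
  op10 P1: load  L2 → I/M on L2; bus (none); mem=56
  op11 P1: store L6 := 42 → I/M on L6; bus BusRdX; mem=40
  op12 P0: load  L2 → S/S on L2; bus BusRd Flush; mem=42
  op13 P1: load  L2 → S/S on L2; bus (none); mem=42
  op14 P1: load  L2 → S/S on L2; bus (none); mem=42
  op15 P1: store L2 := 83 → I/M on L2; bus BusUpgr; mem=42
  op16 P0: store L2 := 10 → M/I on L2; bus BusRdX Flush; mem=83

invalidations = 1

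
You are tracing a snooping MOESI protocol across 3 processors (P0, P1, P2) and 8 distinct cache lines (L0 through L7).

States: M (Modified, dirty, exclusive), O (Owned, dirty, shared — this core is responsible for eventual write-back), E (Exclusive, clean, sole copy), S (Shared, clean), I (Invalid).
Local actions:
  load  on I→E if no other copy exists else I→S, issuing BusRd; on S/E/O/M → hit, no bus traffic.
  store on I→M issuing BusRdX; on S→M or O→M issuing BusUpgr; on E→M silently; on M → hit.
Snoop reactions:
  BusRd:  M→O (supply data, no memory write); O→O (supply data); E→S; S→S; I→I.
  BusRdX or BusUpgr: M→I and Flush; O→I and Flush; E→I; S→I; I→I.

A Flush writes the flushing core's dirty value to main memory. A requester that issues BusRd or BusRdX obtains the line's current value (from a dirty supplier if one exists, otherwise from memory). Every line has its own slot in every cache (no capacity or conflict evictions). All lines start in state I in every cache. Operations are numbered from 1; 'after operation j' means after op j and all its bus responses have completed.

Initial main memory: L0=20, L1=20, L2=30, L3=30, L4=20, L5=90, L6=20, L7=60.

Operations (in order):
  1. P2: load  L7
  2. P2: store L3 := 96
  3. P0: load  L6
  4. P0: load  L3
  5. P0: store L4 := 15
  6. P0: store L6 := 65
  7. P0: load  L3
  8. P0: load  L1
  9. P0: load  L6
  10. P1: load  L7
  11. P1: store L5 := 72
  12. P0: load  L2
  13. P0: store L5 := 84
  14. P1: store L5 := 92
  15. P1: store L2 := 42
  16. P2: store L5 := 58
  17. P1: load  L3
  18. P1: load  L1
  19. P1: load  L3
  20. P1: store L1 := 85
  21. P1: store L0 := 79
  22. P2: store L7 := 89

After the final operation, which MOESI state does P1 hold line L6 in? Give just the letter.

state = I

step 1: P2: load  L7  ⟶  IIE  (L7)  txn=BusRd  M[L7]=60
step 2: P2: store L3 := 96  ⟶  IIM  (L3)  txn=BusRdX  M[L3]=30
step 3: P0: load  L6  ⟶  EII  (L6)  txn=BusRd  M[L6]=20
step 4: P0: load  L3  ⟶  SIO  (L3)  txn=BusRd  M[L3]=30
step 5: P0: store L4 := 15  ⟶  MII  (L4)  txn=BusRdX  M[L4]=20
step 6: P0: store L6 := 65  ⟶  MII  (L6)  txn=∅  M[L6]=20
step 7: P0: load  L3  ⟶  SIO  (L3)  txn=∅  M[L3]=30
step 8: P0: load  L1  ⟶  EII  (L1)  txn=BusRd  M[L1]=20
step 9: P0: load  L6  ⟶  MII  (L6)  txn=∅  M[L6]=20
step 10: P1: load  L7  ⟶  ISS  (L7)  txn=BusRd  M[L7]=60
step 11: P1: store L5 := 72  ⟶  IMI  (L5)  txn=BusRdX  M[L5]=90
step 12: P0: load  L2  ⟶  EII  (L2)  txn=BusRd  M[L2]=30
step 13: P0: store L5 := 84  ⟶  MII  (L5)  txn=BusRdX+Flush  M[L5]=72
step 14: P1: store L5 := 92  ⟶  IMI  (L5)  txn=BusRdX+Flush  M[L5]=84
step 15: P1: store L2 := 42  ⟶  IMI  (L2)  txn=BusRdX  M[L2]=30
step 16: P2: store L5 := 58  ⟶  IIM  (L5)  txn=BusRdX+Flush  M[L5]=92
step 17: P1: load  L3  ⟶  SSO  (L3)  txn=BusRd  M[L3]=30
step 18: P1: load  L1  ⟶  SSI  (L1)  txn=BusRd  M[L1]=20
step 19: P1: load  L3  ⟶  SSO  (L3)  txn=∅  M[L3]=30
step 20: P1: store L1 := 85  ⟶  IMI  (L1)  txn=BusUpgr  M[L1]=20
step 21: P1: store L0 := 79  ⟶  IMI  (L0)  txn=BusRdX  M[L0]=20
step 22: P2: store L7 := 89  ⟶  IIM  (L7)  txn=BusUpgr  M[L7]=60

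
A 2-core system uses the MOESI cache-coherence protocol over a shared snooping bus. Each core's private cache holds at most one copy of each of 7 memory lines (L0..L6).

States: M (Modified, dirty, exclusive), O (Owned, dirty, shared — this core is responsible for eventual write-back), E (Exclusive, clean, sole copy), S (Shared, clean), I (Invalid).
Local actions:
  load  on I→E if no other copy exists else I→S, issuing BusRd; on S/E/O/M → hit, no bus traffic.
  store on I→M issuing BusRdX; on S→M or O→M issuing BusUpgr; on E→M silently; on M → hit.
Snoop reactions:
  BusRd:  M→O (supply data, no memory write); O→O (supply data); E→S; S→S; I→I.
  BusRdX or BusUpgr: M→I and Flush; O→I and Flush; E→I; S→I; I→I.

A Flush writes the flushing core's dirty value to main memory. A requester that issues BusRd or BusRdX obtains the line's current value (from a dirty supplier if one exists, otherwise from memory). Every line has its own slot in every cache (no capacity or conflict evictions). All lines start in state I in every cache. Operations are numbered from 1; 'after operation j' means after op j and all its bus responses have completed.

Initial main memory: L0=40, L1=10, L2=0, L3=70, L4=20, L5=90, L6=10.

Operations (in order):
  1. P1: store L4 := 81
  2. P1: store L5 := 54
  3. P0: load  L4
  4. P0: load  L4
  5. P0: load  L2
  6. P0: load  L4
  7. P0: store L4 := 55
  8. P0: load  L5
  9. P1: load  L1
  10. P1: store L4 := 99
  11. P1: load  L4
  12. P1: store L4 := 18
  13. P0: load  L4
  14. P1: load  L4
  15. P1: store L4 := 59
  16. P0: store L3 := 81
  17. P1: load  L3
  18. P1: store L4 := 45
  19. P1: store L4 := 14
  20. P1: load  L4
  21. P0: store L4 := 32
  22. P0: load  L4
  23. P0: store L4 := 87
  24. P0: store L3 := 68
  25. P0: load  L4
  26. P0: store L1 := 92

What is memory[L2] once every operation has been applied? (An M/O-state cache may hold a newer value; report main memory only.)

memory[L2] = 0

[1] P1: store L4 := 81 | P0:I, P1:M(81) | bus: BusRdX
[2] P1: store L5 := 54 | P0:I, P1:M(54) | bus: BusRdX
[3] P0: load  L4 | P0:S(81), P1:O(81) | bus: BusRd
[4] P0: load  L4 | P0:S(81), P1:O(81) | bus: none
[5] P0: load  L2 | P0:E(0), P1:I | bus: BusRd
[6] P0: load  L4 | P0:S(81), P1:O(81) | bus: none
[7] P0: store L4 := 55 | P0:M(55), P1:I | bus: BusUpgr,Flush
[8] P0: load  L5 | P0:S(54), P1:O(54) | bus: BusRd
[9] P1: load  L1 | P0:I, P1:E(10) | bus: BusRd
[10] P1: store L4 := 99 | P0:I, P1:M(99) | bus: BusRdX,Flush
[11] P1: load  L4 | P0:I, P1:M(99) | bus: none
[12] P1: store L4 := 18 | P0:I, P1:M(18) | bus: none
[13] P0: load  L4 | P0:S(18), P1:O(18) | bus: BusRd
[14] P1: load  L4 | P0:S(18), P1:O(18) | bus: none
[15] P1: store L4 := 59 | P0:I, P1:M(59) | bus: BusUpgr
[16] P0: store L3 := 81 | P0:M(81), P1:I | bus: BusRdX
[17] P1: load  L3 | P0:O(81), P1:S(81) | bus: BusRd
[18] P1: store L4 := 45 | P0:I, P1:M(45) | bus: none
[19] P1: store L4 := 14 | P0:I, P1:M(14) | bus: none
[20] P1: load  L4 | P0:I, P1:M(14) | bus: none
[21] P0: store L4 := 32 | P0:M(32), P1:I | bus: BusRdX,Flush
[22] P0: load  L4 | P0:M(32), P1:I | bus: none
[23] P0: store L4 := 87 | P0:M(87), P1:I | bus: none
[24] P0: store L3 := 68 | P0:M(68), P1:I | bus: BusUpgr
[25] P0: load  L4 | P0:M(87), P1:I | bus: none
[26] P0: store L1 := 92 | P0:M(92), P1:I | bus: BusRdX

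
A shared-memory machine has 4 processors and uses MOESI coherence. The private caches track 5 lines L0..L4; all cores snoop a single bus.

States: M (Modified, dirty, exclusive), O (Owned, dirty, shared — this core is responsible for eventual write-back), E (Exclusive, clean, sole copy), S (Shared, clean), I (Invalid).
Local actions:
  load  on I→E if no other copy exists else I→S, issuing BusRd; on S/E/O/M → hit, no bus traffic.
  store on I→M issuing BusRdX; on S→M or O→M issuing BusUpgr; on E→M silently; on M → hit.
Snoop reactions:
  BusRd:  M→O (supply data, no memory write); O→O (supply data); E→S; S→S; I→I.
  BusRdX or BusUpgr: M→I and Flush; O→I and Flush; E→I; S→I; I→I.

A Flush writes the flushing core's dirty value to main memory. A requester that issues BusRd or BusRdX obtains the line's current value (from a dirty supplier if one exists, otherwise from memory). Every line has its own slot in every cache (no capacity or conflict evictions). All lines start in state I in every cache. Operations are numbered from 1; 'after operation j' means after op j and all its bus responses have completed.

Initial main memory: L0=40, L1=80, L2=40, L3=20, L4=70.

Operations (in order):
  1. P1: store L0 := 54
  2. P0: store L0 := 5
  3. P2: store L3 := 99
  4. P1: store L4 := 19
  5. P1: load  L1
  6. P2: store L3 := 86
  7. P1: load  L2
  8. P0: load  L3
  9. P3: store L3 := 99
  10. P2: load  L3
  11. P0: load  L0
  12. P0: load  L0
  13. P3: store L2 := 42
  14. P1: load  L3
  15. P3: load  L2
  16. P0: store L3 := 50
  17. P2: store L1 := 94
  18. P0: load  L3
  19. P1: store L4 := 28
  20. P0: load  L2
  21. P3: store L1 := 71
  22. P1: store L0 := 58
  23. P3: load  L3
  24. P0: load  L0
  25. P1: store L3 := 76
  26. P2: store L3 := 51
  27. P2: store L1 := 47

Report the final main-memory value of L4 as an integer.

memory[L4] = 70

  op1 P1: store L0 := 54 → I/M/I/I on L0; bus BusRdX; mem=40
  op2 P0: store L0 := 5 → M/I/I/I on L0; bus BusRdX Flush; mem=54
  op3 P2: store L3 := 99 → I/I/M/I on L3; bus BusRdX; mem=20
  op4 P1: store L4 := 19 → I/M/I/I on L4; bus BusRdX; mem=70
  op5 P1: load  L1 → I/E/I/I on L1; bus BusRd; mem=80
  op6 P2: store L3 := 86 → I/I/M/I on L3; bus (none); mem=20
  op7 P1: load  L2 → I/E/I/I on L2; bus BusRd; mem=40
  op8 P0: load  L3 → S/I/O/I on L3; bus BusRd; mem=20
  op9 P3: store L3 := 99 → I/I/I/M on L3; bus BusRdX Flush; mem=86
  op10 P2: load  L3 → I/I/S/O on L3; bus BusRd; mem=86
  op11 P0: load  L0 → M/I/I/I on L0; bus (none); mem=54
  op12 P0: load  L0 → M/I/I/I on L0; bus (none); mem=54
  op13 P3: store L2 := 42 → I/I/I/M on L2; bus BusRdX; mem=40
  op14 P1: load  L3 → I/S/S/O on L3; bus BusRd; mem=86
  op15 P3: load  L2 → I/I/I/M on L2; bus (none); mem=40
  op16 P0: store L3 := 50 → M/I/I/I on L3; bus BusRdX Flush; mem=99
  op17 P2: store L1 := 94 → I/I/M/I on L1; bus BusRdX; mem=80
  op18 P0: load  L3 → M/I/I/I on L3; bus (none); mem=99
  op19 P1: store L4 := 28 → I/M/I/I on L4; bus (none); mem=70
  op20 P0: load  L2 → S/I/I/O on L2; bus BusRd; mem=40
  op21 P3: store L1 := 71 → I/I/I/M on L1; bus BusRdX Flush; mem=94
  op22 P1: store L0 := 58 → I/M/I/I on L0; bus BusRdX Flush; mem=5
  op23 P3: load  L3 → O/I/I/S on L3; bus BusRd; mem=99
  op24 P0: load  L0 → S/O/I/I on L0; bus BusRd; mem=5
  op25 P1: store L3 := 76 → I/M/I/I on L3; bus BusRdX Flush; mem=50
  op26 P2: store L3 := 51 → I/I/M/I on L3; bus BusRdX Flush; mem=76
  op27 P2: store L1 := 47 → I/I/M/I on L1; bus BusRdX Flush; mem=71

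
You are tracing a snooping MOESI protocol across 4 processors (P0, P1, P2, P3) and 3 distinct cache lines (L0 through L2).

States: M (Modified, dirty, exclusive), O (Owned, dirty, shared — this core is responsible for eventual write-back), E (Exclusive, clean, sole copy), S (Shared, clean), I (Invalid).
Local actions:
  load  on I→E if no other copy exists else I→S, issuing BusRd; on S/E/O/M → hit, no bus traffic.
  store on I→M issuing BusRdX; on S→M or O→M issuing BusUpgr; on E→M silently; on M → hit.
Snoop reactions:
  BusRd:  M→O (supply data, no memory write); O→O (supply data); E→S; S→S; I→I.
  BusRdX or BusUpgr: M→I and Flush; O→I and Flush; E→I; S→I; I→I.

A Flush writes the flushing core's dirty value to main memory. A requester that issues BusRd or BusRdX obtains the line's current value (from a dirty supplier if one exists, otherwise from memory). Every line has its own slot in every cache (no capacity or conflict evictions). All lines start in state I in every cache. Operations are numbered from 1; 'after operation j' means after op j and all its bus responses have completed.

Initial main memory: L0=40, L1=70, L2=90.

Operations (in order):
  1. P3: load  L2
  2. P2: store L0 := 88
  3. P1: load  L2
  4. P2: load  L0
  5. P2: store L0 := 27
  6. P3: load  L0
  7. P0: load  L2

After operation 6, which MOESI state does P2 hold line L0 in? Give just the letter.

  op1 P3: load  L2 → I/I/I/E on L2; bus BusRd; mem=90
  op2 P2: store L0 := 88 → I/I/M/I on L0; bus BusRdX; mem=40
  op3 P1: load  L2 → I/S/I/S on L2; bus BusRd; mem=90
  op4 P2: load  L0 → I/I/M/I on L0; bus (none); mem=40
  op5 P2: store L0 := 27 → I/I/M/I on L0; bus (none); mem=40
  op6 P3: load  L0 → I/I/O/S on L0; bus BusRd; mem=40
  op7 P0: load  L2 → S/S/I/S on L2; bus BusRd; mem=90

state = O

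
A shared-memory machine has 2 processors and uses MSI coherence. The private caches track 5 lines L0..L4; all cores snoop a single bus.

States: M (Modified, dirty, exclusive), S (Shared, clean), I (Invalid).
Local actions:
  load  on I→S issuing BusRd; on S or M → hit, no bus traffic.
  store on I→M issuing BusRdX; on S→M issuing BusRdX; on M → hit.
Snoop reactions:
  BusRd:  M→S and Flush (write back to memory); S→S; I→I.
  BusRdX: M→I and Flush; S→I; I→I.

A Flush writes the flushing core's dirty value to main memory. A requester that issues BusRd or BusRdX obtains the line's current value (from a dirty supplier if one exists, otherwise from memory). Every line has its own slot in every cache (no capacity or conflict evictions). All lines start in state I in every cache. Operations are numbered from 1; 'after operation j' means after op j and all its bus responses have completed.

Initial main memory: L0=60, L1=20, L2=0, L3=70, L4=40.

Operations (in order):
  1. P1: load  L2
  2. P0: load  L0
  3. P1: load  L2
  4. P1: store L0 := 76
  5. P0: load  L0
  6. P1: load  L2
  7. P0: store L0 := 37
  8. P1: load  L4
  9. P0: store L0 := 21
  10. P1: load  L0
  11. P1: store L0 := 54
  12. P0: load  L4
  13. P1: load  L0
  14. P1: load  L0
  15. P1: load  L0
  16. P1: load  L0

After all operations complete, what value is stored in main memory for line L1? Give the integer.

  op1 P1: load  L2 → I/S on L2; bus BusRd; mem=0
  op2 P0: load  L0 → S/I on L0; bus BusRd; mem=60
  op3 P1: load  L2 → I/S on L2; bus (none); mem=0
  op4 P1: store L0 := 76 → I/M on L0; bus BusRdX; mem=60
  op5 P0: load  L0 → S/S on L0; bus BusRd Flush; mem=76
  op6 P1: load  L2 → I/S on L2; bus (none); mem=0
  op7 P0: store L0 := 37 → M/I on L0; bus BusRdX; mem=76
  op8 P1: load  L4 → I/S on L4; bus BusRd; mem=40
  op9 P0: store L0 := 21 → M/I on L0; bus (none); mem=76
  op10 P1: load  L0 → S/S on L0; bus BusRd Flush; mem=21
  op11 P1: store L0 := 54 → I/M on L0; bus BusRdX; mem=21
  op12 P0: load  L4 → S/S on L4; bus BusRd; mem=40
  op13 P1: load  L0 → I/M on L0; bus (none); mem=21
  op14 P1: load  L0 → I/M on L0; bus (none); mem=21
  op15 P1: load  L0 → I/M on L0; bus (none); mem=21
  op16 P1: load  L0 → I/M on L0; bus (none); mem=21

memory[L1] = 20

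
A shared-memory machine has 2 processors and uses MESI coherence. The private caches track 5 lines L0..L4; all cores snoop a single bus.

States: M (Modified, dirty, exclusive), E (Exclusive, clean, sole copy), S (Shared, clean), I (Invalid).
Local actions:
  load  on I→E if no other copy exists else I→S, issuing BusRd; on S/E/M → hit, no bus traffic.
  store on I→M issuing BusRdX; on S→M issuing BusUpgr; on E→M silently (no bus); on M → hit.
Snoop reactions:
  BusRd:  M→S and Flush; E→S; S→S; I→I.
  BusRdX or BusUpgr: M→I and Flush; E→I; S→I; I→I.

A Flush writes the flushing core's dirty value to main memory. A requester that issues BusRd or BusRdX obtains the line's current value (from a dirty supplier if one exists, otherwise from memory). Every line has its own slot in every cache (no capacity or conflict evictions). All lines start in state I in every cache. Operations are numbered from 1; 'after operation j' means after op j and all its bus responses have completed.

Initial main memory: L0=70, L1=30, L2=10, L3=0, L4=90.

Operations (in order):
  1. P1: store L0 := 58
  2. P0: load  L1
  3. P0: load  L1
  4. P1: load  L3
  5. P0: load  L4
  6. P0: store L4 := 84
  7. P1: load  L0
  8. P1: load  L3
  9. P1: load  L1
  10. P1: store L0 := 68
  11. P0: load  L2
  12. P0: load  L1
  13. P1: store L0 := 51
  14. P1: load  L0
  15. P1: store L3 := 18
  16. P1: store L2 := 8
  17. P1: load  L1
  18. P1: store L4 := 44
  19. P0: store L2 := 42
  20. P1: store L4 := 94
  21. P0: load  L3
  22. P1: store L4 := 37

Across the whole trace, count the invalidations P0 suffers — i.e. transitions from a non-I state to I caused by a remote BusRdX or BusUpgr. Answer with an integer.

step 1: P1: store L0 := 58  ⟶  IM  (L0)  txn=BusRdX  M[L0]=70
step 2: P0: load  L1  ⟶  EI  (L1)  txn=BusRd  M[L1]=30
step 3: P0: load  L1  ⟶  EI  (L1)  txn=∅  M[L1]=30
step 4: P1: load  L3  ⟶  IE  (L3)  txn=BusRd  M[L3]=0
step 5: P0: load  L4  ⟶  EI  (L4)  txn=BusRd  M[L4]=90
step 6: P0: store L4 := 84  ⟶  MI  (L4)  txn=∅  M[L4]=90
step 7: P1: load  L0  ⟶  IM  (L0)  txn=∅  M[L0]=70
step 8: P1: load  L3  ⟶  IE  (L3)  txn=∅  M[L3]=0
step 9: P1: load  L1  ⟶  SS  (L1)  txn=BusRd  M[L1]=30
step 10: P1: store L0 := 68  ⟶  IM  (L0)  txn=∅  M[L0]=70
step 11: P0: load  L2  ⟶  EI  (L2)  txn=BusRd  M[L2]=10
step 12: P0: load  L1  ⟶  SS  (L1)  txn=∅  M[L1]=30
step 13: P1: store L0 := 51  ⟶  IM  (L0)  txn=∅  M[L0]=70
step 14: P1: load  L0  ⟶  IM  (L0)  txn=∅  M[L0]=70
step 15: P1: store L3 := 18  ⟶  IM  (L3)  txn=∅  M[L3]=0
step 16: P1: store L2 := 8  ⟶  IM  (L2)  txn=BusRdX  M[L2]=10
step 17: P1: load  L1  ⟶  SS  (L1)  txn=∅  M[L1]=30
step 18: P1: store L4 := 44  ⟶  IM  (L4)  txn=BusRdX+Flush  M[L4]=84
step 19: P0: store L2 := 42  ⟶  MI  (L2)  txn=BusRdX+Flush  M[L2]=8
step 20: P1: store L4 := 94  ⟶  IM  (L4)  txn=∅  M[L4]=84
step 21: P0: load  L3  ⟶  SS  (L3)  txn=BusRd+Flush  M[L3]=18
step 22: P1: store L4 := 37  ⟶  IM  (L4)  txn=∅  M[L4]=84

invalidations = 2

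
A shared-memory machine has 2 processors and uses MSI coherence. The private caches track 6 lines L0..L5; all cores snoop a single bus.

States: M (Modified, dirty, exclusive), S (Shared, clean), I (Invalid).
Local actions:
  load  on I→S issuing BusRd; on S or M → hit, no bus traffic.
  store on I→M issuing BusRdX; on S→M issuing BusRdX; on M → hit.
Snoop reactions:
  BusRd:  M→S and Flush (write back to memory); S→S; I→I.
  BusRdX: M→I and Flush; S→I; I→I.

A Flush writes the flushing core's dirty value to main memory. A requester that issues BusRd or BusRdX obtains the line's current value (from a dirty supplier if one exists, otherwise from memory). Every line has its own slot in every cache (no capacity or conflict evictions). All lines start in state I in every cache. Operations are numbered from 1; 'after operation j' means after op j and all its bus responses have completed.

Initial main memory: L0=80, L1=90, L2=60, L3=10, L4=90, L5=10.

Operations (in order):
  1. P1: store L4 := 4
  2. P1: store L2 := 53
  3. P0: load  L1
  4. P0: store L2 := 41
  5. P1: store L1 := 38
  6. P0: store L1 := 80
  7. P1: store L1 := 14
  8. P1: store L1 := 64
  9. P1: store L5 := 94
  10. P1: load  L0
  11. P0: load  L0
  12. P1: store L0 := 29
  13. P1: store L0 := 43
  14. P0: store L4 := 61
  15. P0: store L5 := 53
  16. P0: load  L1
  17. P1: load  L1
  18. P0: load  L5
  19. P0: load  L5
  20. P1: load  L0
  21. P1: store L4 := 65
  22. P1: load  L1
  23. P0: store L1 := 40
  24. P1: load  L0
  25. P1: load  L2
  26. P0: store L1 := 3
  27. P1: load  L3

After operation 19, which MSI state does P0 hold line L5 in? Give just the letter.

state = M

step 1: P1: store L4 := 4  ⟶  IM  (L4)  txn=BusRdX  M[L4]=90
step 2: P1: store L2 := 53  ⟶  IM  (L2)  txn=BusRdX  M[L2]=60
step 3: P0: load  L1  ⟶  SI  (L1)  txn=BusRd  M[L1]=90
step 4: P0: store L2 := 41  ⟶  MI  (L2)  txn=BusRdX+Flush  M[L2]=53
step 5: P1: store L1 := 38  ⟶  IM  (L1)  txn=BusRdX  M[L1]=90
step 6: P0: store L1 := 80  ⟶  MI  (L1)  txn=BusRdX+Flush  M[L1]=38
step 7: P1: store L1 := 14  ⟶  IM  (L1)  txn=BusRdX+Flush  M[L1]=80
step 8: P1: store L1 := 64  ⟶  IM  (L1)  txn=∅  M[L1]=80
step 9: P1: store L5 := 94  ⟶  IM  (L5)  txn=BusRdX  M[L5]=10
step 10: P1: load  L0  ⟶  IS  (L0)  txn=BusRd  M[L0]=80
step 11: P0: load  L0  ⟶  SS  (L0)  txn=BusRd  M[L0]=80
step 12: P1: store L0 := 29  ⟶  IM  (L0)  txn=BusRdX  M[L0]=80
step 13: P1: store L0 := 43  ⟶  IM  (L0)  txn=∅  M[L0]=80
step 14: P0: store L4 := 61  ⟶  MI  (L4)  txn=BusRdX+Flush  M[L4]=4
step 15: P0: store L5 := 53  ⟶  MI  (L5)  txn=BusRdX+Flush  M[L5]=94
step 16: P0: load  L1  ⟶  SS  (L1)  txn=BusRd+Flush  M[L1]=64
step 17: P1: load  L1  ⟶  SS  (L1)  txn=∅  M[L1]=64
step 18: P0: load  L5  ⟶  MI  (L5)  txn=∅  M[L5]=94
step 19: P0: load  L5  ⟶  MI  (L5)  txn=∅  M[L5]=94
step 20: P1: load  L0  ⟶  IM  (L0)  txn=∅  M[L0]=80
step 21: P1: store L4 := 65  ⟶  IM  (L4)  txn=BusRdX+Flush  M[L4]=61
step 22: P1: load  L1  ⟶  SS  (L1)  txn=∅  M[L1]=64
step 23: P0: store L1 := 40  ⟶  MI  (L1)  txn=BusRdX  M[L1]=64
step 24: P1: load  L0  ⟶  IM  (L0)  txn=∅  M[L0]=80
step 25: P1: load  L2  ⟶  SS  (L2)  txn=BusRd+Flush  M[L2]=41
step 26: P0: store L1 := 3  ⟶  MI  (L1)  txn=∅  M[L1]=64
step 27: P1: load  L3  ⟶  IS  (L3)  txn=BusRd  M[L3]=10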